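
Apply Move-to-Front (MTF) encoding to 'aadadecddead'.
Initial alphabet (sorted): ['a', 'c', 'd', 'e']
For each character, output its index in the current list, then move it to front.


MTF encoding:
'a': index 0 in ['a', 'c', 'd', 'e'] -> ['a', 'c', 'd', 'e']
'a': index 0 in ['a', 'c', 'd', 'e'] -> ['a', 'c', 'd', 'e']
'd': index 2 in ['a', 'c', 'd', 'e'] -> ['d', 'a', 'c', 'e']
'a': index 1 in ['d', 'a', 'c', 'e'] -> ['a', 'd', 'c', 'e']
'd': index 1 in ['a', 'd', 'c', 'e'] -> ['d', 'a', 'c', 'e']
'e': index 3 in ['d', 'a', 'c', 'e'] -> ['e', 'd', 'a', 'c']
'c': index 3 in ['e', 'd', 'a', 'c'] -> ['c', 'e', 'd', 'a']
'd': index 2 in ['c', 'e', 'd', 'a'] -> ['d', 'c', 'e', 'a']
'd': index 0 in ['d', 'c', 'e', 'a'] -> ['d', 'c', 'e', 'a']
'e': index 2 in ['d', 'c', 'e', 'a'] -> ['e', 'd', 'c', 'a']
'a': index 3 in ['e', 'd', 'c', 'a'] -> ['a', 'e', 'd', 'c']
'd': index 2 in ['a', 'e', 'd', 'c'] -> ['d', 'a', 'e', 'c']


Output: [0, 0, 2, 1, 1, 3, 3, 2, 0, 2, 3, 2]


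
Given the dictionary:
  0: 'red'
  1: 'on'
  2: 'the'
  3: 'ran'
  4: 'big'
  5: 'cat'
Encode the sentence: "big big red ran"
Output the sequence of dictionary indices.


Look up each word in the dictionary:
  'big' -> 4
  'big' -> 4
  'red' -> 0
  'ran' -> 3

Encoded: [4, 4, 0, 3]


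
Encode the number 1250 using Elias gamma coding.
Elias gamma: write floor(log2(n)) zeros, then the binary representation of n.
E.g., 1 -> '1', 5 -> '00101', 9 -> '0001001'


num_bits = floor(log2(1250)) + 1 = 11
leading_zeros = num_bits - 1 = 10
binary(1250) = 10011100010

Elias gamma(1250) = '0000000000' + '10011100010' = 000000000010011100010 (21 bits)


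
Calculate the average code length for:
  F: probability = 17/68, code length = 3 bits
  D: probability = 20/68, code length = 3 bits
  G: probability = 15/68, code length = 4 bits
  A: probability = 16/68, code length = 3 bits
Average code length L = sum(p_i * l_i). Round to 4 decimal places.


Weighted contributions p_i * l_i:
  F: (17/68) * 3 = 51/68
  D: (20/68) * 3 = 60/68
  G: (15/68) * 4 = 60/68
  A: (16/68) * 3 = 48/68
Sum = (51 + 60 + 60 + 48)/68 = 219/68

L = 219/68 = 3.2206 bits/symbol


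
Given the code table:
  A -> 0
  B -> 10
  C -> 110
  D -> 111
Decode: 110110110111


Decoding:
110 -> C
110 -> C
110 -> C
111 -> D


Result: CCCD


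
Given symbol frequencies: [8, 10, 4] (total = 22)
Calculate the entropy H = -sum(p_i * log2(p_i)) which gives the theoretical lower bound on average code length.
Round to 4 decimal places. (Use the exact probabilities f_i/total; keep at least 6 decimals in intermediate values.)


Per-symbol terms -p_i * log2(p_i) with p_i = f_i/22:
  p = 8/22 = 0.363636: log2(p) = -1.459432, -p*log2(p) = 0.530702
  p = 10/22 = 0.454545: log2(p) = -1.137504, -p*log2(p) = 0.517047
  p = 4/22 = 0.181818: log2(p) = -2.459432, -p*log2(p) = 0.447169
H = 0.530702 + 0.517047 + 0.447169 = 1.494918

H = 1.4949 bits/symbol


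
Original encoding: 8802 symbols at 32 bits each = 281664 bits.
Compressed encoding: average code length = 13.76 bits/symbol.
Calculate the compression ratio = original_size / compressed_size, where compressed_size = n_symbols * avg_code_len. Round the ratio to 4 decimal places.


original_size = n_symbols * orig_bits = 8802 * 32 = 281664 bits
compressed_size = n_symbols * avg_code_len = 8802 * 13.76 = 121115.52 bits
ratio = original_size / compressed_size = 281664 / 121115.52 = 2.3256

Compression ratio = 2.3256


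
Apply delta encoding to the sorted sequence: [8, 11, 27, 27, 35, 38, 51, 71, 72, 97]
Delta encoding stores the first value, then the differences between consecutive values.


First value: 8
Deltas:
  11 - 8 = 3
  27 - 11 = 16
  27 - 27 = 0
  35 - 27 = 8
  38 - 35 = 3
  51 - 38 = 13
  71 - 51 = 20
  72 - 71 = 1
  97 - 72 = 25


Delta encoded: [8, 3, 16, 0, 8, 3, 13, 20, 1, 25]


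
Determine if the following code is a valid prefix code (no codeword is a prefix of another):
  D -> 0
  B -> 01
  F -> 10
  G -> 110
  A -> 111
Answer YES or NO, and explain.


Checking each pair (does one codeword prefix another?):
  D='0' vs B='01': prefix -- VIOLATION

NO -- this is NOT a valid prefix code. D (0) is a prefix of B (01).


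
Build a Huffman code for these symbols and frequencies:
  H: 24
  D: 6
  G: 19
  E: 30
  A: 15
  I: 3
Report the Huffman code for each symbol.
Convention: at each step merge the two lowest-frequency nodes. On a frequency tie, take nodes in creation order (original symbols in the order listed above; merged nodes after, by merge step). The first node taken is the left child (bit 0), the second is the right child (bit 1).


Huffman tree construction:
Step 1: Merge I(3) + D(6) = 9
Step 2: Merge (I+D)(9) + A(15) = 24
Step 3: Merge G(19) + H(24) = 43
Step 4: Merge ((I+D)+A)(24) + E(30) = 54
Step 5: Merge (G+H)(43) + (((I+D)+A)+E)(54) = 97
Read each symbol's code off the tree from the root (left child = 0, right child = 1).

Codes:
  H: 01 (length 2)
  D: 1001 (length 4)
  G: 00 (length 2)
  E: 11 (length 2)
  A: 101 (length 3)
  I: 1000 (length 4)
Average code length: 227/97 = 2.3402 bits/symbol


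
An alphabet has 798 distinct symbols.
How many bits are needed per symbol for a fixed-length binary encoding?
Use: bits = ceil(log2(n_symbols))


log2(798) = 9.6402
Bracket: 2^9 = 512 < 798 <= 2^10 = 1024
So ceil(log2(798)) = 10

bits = ceil(log2(798)) = ceil(9.6402) = 10 bits


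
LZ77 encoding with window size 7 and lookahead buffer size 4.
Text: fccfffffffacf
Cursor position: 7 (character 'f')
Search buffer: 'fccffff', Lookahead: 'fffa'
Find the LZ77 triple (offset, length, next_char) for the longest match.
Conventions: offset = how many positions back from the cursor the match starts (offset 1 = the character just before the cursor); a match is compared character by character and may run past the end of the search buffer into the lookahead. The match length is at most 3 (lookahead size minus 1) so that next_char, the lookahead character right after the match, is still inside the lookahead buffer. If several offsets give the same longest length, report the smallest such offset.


Try each offset into the search buffer:
  offset=1 (pos 6, char 'f'): match length 3
  offset=2 (pos 5, char 'f'): match length 3
  offset=3 (pos 4, char 'f'): match length 3
  offset=4 (pos 3, char 'f'): match length 3
  offset=5 (pos 2, char 'c'): match length 0
  offset=6 (pos 1, char 'c'): match length 0
  offset=7 (pos 0, char 'f'): match length 1
Longest match has length 3, found at offsets 1, 2, 3, 4; take the smallest, offset 1.
next_char = character at position 7 + 3 = 10 -> 'a'

Best match: offset=1, length=3 (matching 'fff' starting at position 6)
LZ77 triple: (1, 3, 'a')


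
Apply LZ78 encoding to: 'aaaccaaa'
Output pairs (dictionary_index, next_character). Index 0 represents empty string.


LZ78 encoding steps:
Dictionary: {0: ''}
Step 1: w='' (idx 0), next='a' -> output (0, 'a'), add 'a' as idx 1
Step 2: w='a' (idx 1), next='a' -> output (1, 'a'), add 'aa' as idx 2
Step 3: w='' (idx 0), next='c' -> output (0, 'c'), add 'c' as idx 3
Step 4: w='c' (idx 3), next='a' -> output (3, 'a'), add 'ca' as idx 4
Step 5: w='aa' (idx 2), end of input -> output (2, '')


Encoded: [(0, 'a'), (1, 'a'), (0, 'c'), (3, 'a'), (2, '')]


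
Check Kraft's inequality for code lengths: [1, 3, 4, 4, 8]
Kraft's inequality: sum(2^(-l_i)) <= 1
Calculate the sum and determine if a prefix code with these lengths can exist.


Sum = 2^(-1) + 2^(-3) + 2^(-4) + 2^(-4) + 2^(-8)
    = 0.5 + 0.125 + 0.0625 + 0.0625 + 0.00390625
    = 193/256 = 0.75390625
Since 0.75390625 <= 1, Kraft's inequality IS satisfied.
A prefix code with these lengths CAN exist.

Kraft sum = 0.75390625. Satisfied.


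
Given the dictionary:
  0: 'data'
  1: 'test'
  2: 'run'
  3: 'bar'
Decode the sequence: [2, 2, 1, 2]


Look up each index in the dictionary:
  2 -> 'run'
  2 -> 'run'
  1 -> 'test'
  2 -> 'run'

Decoded: "run run test run"


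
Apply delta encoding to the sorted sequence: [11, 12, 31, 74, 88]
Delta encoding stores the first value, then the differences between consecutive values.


First value: 11
Deltas:
  12 - 11 = 1
  31 - 12 = 19
  74 - 31 = 43
  88 - 74 = 14


Delta encoded: [11, 1, 19, 43, 14]


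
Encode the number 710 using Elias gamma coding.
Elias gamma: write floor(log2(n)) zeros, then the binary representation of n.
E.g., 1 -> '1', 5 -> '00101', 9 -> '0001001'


num_bits = floor(log2(710)) + 1 = 10
leading_zeros = num_bits - 1 = 9
binary(710) = 1011000110

Elias gamma(710) = '000000000' + '1011000110' = 0000000001011000110 (19 bits)


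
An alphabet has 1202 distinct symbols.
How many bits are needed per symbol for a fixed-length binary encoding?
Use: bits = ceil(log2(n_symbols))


log2(1202) = 10.2312
Bracket: 2^10 = 1024 < 1202 <= 2^11 = 2048
So ceil(log2(1202)) = 11

bits = ceil(log2(1202)) = ceil(10.2312) = 11 bits


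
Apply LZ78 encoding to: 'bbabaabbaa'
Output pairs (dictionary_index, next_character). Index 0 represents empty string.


LZ78 encoding steps:
Dictionary: {0: ''}
Step 1: w='' (idx 0), next='b' -> output (0, 'b'), add 'b' as idx 1
Step 2: w='b' (idx 1), next='a' -> output (1, 'a'), add 'ba' as idx 2
Step 3: w='ba' (idx 2), next='a' -> output (2, 'a'), add 'baa' as idx 3
Step 4: w='b' (idx 1), next='b' -> output (1, 'b'), add 'bb' as idx 4
Step 5: w='' (idx 0), next='a' -> output (0, 'a'), add 'a' as idx 5
Step 6: w='a' (idx 5), end of input -> output (5, '')


Encoded: [(0, 'b'), (1, 'a'), (2, 'a'), (1, 'b'), (0, 'a'), (5, '')]


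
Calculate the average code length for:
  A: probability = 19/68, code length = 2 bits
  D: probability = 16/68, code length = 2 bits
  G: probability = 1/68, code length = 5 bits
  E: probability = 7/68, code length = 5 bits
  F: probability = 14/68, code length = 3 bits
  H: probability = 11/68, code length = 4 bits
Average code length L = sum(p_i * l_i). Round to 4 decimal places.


Weighted contributions p_i * l_i:
  A: (19/68) * 2 = 38/68
  D: (16/68) * 2 = 32/68
  G: (1/68) * 5 = 5/68
  E: (7/68) * 5 = 35/68
  F: (14/68) * 3 = 42/68
  H: (11/68) * 4 = 44/68
Sum = (38 + 32 + 5 + 35 + 42 + 44)/68 = 196/68

L = 196/68 = 2.8824 bits/symbol


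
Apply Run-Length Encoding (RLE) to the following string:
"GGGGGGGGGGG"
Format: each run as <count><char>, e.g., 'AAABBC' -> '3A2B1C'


Scanning runs left to right:
  i=0: run of 'G' x 11 -> '11G'

RLE = 11G


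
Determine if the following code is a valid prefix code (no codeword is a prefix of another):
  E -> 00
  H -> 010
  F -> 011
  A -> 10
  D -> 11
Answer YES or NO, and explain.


Checking each pair (does one codeword prefix another?):
  E='00' vs H='010': no prefix
  E='00' vs F='011': no prefix
  E='00' vs A='10': no prefix
  E='00' vs D='11': no prefix
  H='010' vs E='00': no prefix
  H='010' vs F='011': no prefix
  H='010' vs A='10': no prefix
  H='010' vs D='11': no prefix
  F='011' vs E='00': no prefix
  F='011' vs H='010': no prefix
  F='011' vs A='10': no prefix
  F='011' vs D='11': no prefix
  A='10' vs E='00': no prefix
  A='10' vs H='010': no prefix
  A='10' vs F='011': no prefix
  A='10' vs D='11': no prefix
  D='11' vs E='00': no prefix
  D='11' vs H='010': no prefix
  D='11' vs F='011': no prefix
  D='11' vs A='10': no prefix
No violation found over all pairs.

YES -- this is a valid prefix code. No codeword is a prefix of any other codeword.


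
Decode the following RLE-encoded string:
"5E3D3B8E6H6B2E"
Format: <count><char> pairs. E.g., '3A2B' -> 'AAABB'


Expanding each <count><char> pair:
  5E -> 'EEEEE'
  3D -> 'DDD'
  3B -> 'BBB'
  8E -> 'EEEEEEEE'
  6H -> 'HHHHHH'
  6B -> 'BBBBBB'
  2E -> 'EE'

Decoded = EEEEEDDDBBBEEEEEEEEHHHHHHBBBBBBEE


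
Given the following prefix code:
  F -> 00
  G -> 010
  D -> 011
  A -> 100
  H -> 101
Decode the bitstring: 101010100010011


Decoding step by step:
Bits 101 -> H
Bits 010 -> G
Bits 100 -> A
Bits 010 -> G
Bits 011 -> D


Decoded message: HGAGD


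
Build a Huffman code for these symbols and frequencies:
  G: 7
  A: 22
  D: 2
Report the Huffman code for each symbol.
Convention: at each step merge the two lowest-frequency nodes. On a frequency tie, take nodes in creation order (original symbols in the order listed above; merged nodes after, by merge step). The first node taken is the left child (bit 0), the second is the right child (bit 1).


Huffman tree construction:
Step 1: Merge D(2) + G(7) = 9
Step 2: Merge (D+G)(9) + A(22) = 31
Read each symbol's code off the tree from the root (left child = 0, right child = 1).

Codes:
  G: 01 (length 2)
  A: 1 (length 1)
  D: 00 (length 2)
Average code length: 40/31 = 1.2903 bits/symbol


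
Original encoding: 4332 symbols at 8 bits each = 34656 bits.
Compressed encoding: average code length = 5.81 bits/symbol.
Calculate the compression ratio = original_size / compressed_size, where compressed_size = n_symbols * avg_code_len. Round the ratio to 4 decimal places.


original_size = n_symbols * orig_bits = 4332 * 8 = 34656 bits
compressed_size = n_symbols * avg_code_len = 4332 * 5.81 = 25168.92 bits
ratio = original_size / compressed_size = 34656 / 25168.92 = 1.3769

Compression ratio = 1.3769


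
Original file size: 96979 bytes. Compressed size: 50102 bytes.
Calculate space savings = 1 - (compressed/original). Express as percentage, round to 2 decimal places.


ratio = compressed/original = 50102/96979 = 0.516627
savings = 1 - ratio = 1 - 0.516627 = 0.483373
as a percentage: 0.483373 * 100 = 48.34%

Space savings = 1 - 50102/96979 = 48.34%


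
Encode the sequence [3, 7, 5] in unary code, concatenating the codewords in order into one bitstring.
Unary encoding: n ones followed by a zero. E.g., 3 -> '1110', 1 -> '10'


Encode each number as n ones followed by a terminating 0:
  3 -> 1110 (4 bits)
  7 -> 11111110 (8 bits)
  5 -> 111110 (6 bits)
Total length = 4 + 8 + 6 = 18 bits.

Unary([3, 7, 5]) = 111011111110111110 (18 bits)


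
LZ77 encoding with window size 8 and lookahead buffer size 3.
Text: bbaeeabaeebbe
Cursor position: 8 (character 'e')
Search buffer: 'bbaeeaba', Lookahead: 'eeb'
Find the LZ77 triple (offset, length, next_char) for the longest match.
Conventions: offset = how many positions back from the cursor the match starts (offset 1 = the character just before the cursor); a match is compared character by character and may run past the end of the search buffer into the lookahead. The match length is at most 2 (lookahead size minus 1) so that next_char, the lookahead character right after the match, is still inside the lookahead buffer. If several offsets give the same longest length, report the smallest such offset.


Try each offset into the search buffer:
  offset=1 (pos 7, char 'a'): match length 0
  offset=2 (pos 6, char 'b'): match length 0
  offset=3 (pos 5, char 'a'): match length 0
  offset=4 (pos 4, char 'e'): match length 1
  offset=5 (pos 3, char 'e'): match length 2
  offset=6 (pos 2, char 'a'): match length 0
  offset=7 (pos 1, char 'b'): match length 0
  offset=8 (pos 0, char 'b'): match length 0
Longest match has length 2 at offset 5.
next_char = character at position 8 + 2 = 10 -> 'b'

Best match: offset=5, length=2 (matching 'ee' starting at position 3)
LZ77 triple: (5, 2, 'b')


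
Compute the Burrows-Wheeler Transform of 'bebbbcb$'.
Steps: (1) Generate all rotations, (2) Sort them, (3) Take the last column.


Rotations (sorted):
  0: $bebbbcb -> last char: b
  1: b$bebbbc -> last char: c
  2: bbbcb$be -> last char: e
  3: bbcb$beb -> last char: b
  4: bcb$bebb -> last char: b
  5: bebbbcb$ -> last char: $
  6: cb$bebbb -> last char: b
  7: ebbbcb$b -> last char: b


BWT = bcebb$bb


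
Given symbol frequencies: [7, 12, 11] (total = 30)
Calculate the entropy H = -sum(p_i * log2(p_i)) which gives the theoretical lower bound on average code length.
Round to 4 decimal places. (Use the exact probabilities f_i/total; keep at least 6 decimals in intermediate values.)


Per-symbol terms -p_i * log2(p_i) with p_i = f_i/30:
  p = 7/30 = 0.233333: log2(p) = -2.099536, -p*log2(p) = 0.489892
  p = 12/30 = 0.400000: log2(p) = -1.321928, -p*log2(p) = 0.528771
  p = 11/30 = 0.366667: log2(p) = -1.447459, -p*log2(p) = 0.530735
H = 0.489892 + 0.528771 + 0.530735 = 1.549398

H = 1.5494 bits/symbol


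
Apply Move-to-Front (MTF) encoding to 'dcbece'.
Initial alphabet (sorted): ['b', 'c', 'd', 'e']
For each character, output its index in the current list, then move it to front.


MTF encoding:
'd': index 2 in ['b', 'c', 'd', 'e'] -> ['d', 'b', 'c', 'e']
'c': index 2 in ['d', 'b', 'c', 'e'] -> ['c', 'd', 'b', 'e']
'b': index 2 in ['c', 'd', 'b', 'e'] -> ['b', 'c', 'd', 'e']
'e': index 3 in ['b', 'c', 'd', 'e'] -> ['e', 'b', 'c', 'd']
'c': index 2 in ['e', 'b', 'c', 'd'] -> ['c', 'e', 'b', 'd']
'e': index 1 in ['c', 'e', 'b', 'd'] -> ['e', 'c', 'b', 'd']


Output: [2, 2, 2, 3, 2, 1]


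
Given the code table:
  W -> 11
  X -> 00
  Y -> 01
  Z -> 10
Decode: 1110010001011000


Decoding:
11 -> W
10 -> Z
01 -> Y
00 -> X
01 -> Y
01 -> Y
10 -> Z
00 -> X


Result: WZYXYYZX


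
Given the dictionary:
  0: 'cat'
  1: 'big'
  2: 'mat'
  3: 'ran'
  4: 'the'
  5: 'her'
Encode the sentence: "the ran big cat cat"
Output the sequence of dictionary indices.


Look up each word in the dictionary:
  'the' -> 4
  'ran' -> 3
  'big' -> 1
  'cat' -> 0
  'cat' -> 0

Encoded: [4, 3, 1, 0, 0]


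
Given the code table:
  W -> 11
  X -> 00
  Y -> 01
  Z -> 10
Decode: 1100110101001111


Decoding:
11 -> W
00 -> X
11 -> W
01 -> Y
01 -> Y
00 -> X
11 -> W
11 -> W


Result: WXWYYXWW


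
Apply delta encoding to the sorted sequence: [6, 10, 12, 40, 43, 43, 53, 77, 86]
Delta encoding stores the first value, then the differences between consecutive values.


First value: 6
Deltas:
  10 - 6 = 4
  12 - 10 = 2
  40 - 12 = 28
  43 - 40 = 3
  43 - 43 = 0
  53 - 43 = 10
  77 - 53 = 24
  86 - 77 = 9


Delta encoded: [6, 4, 2, 28, 3, 0, 10, 24, 9]


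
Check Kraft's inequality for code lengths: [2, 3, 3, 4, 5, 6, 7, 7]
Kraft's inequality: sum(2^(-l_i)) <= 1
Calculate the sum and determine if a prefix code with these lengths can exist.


Sum = 2^(-2) + 2^(-3) + 2^(-3) + 2^(-4) + 2^(-5) + 2^(-6) + 2^(-7) + 2^(-7)
    = 0.25 + 0.125 + 0.125 + 0.0625 + 0.03125 + 0.015625 + 0.0078125 + 0.0078125
    = 80/128 = 0.625
Since 0.625 <= 1, Kraft's inequality IS satisfied.
A prefix code with these lengths CAN exist.

Kraft sum = 0.625. Satisfied.


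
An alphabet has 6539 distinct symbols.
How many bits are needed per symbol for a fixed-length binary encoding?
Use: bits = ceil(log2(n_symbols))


log2(6539) = 12.6749
Bracket: 2^12 = 4096 < 6539 <= 2^13 = 8192
So ceil(log2(6539)) = 13

bits = ceil(log2(6539)) = ceil(12.6749) = 13 bits


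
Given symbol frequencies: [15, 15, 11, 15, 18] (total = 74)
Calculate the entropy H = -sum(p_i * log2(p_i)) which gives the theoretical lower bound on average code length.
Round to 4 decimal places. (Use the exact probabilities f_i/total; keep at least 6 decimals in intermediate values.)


Per-symbol terms -p_i * log2(p_i) with p_i = f_i/74:
  p = 15/74 = 0.202703: log2(p) = -2.302563, -p*log2(p) = 0.466736
  p = 15/74 = 0.202703: log2(p) = -2.302563, -p*log2(p) = 0.466736
  p = 11/74 = 0.148649: log2(p) = -2.750022, -p*log2(p) = 0.408787
  p = 15/74 = 0.202703: log2(p) = -2.302563, -p*log2(p) = 0.466736
  p = 18/74 = 0.243243: log2(p) = -2.039528, -p*log2(p) = 0.496101
H = 0.466736 + 0.466736 + 0.408787 + 0.466736 + 0.496101 = 2.305096

H = 2.3051 bits/symbol


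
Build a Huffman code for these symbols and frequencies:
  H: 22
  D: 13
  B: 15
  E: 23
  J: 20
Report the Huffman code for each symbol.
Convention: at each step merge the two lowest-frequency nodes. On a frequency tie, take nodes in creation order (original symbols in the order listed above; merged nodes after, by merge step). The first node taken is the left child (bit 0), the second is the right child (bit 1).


Huffman tree construction:
Step 1: Merge D(13) + B(15) = 28
Step 2: Merge J(20) + H(22) = 42
Step 3: Merge E(23) + (D+B)(28) = 51
Step 4: Merge (J+H)(42) + (E+(D+B))(51) = 93
Read each symbol's code off the tree from the root (left child = 0, right child = 1).

Codes:
  H: 01 (length 2)
  D: 110 (length 3)
  B: 111 (length 3)
  E: 10 (length 2)
  J: 00 (length 2)
Average code length: 214/93 = 2.3011 bits/symbol


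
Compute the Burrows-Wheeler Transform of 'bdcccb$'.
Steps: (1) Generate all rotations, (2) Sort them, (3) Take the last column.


Rotations (sorted):
  0: $bdcccb -> last char: b
  1: b$bdccc -> last char: c
  2: bdcccb$ -> last char: $
  3: cb$bdcc -> last char: c
  4: ccb$bdc -> last char: c
  5: cccb$bd -> last char: d
  6: dcccb$b -> last char: b


BWT = bc$ccdb


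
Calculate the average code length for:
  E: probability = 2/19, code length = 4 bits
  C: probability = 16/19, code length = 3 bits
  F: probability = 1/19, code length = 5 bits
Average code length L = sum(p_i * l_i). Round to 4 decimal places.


Weighted contributions p_i * l_i:
  E: (2/19) * 4 = 8/19
  C: (16/19) * 3 = 48/19
  F: (1/19) * 5 = 5/19
Sum = (8 + 48 + 5)/19 = 61/19

L = 61/19 = 3.2105 bits/symbol


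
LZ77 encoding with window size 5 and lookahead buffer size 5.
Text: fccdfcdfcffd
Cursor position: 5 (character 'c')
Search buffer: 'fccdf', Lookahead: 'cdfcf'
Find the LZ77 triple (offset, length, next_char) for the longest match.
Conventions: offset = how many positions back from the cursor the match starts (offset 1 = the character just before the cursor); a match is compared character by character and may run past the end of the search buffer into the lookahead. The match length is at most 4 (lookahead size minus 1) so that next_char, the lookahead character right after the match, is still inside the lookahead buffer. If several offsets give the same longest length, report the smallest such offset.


Try each offset into the search buffer:
  offset=1 (pos 4, char 'f'): match length 0
  offset=2 (pos 3, char 'd'): match length 0
  offset=3 (pos 2, char 'c'): match length 4
  offset=4 (pos 1, char 'c'): match length 1
  offset=5 (pos 0, char 'f'): match length 0
Longest match has length 4 at offset 3.
next_char = character at position 5 + 4 = 9 -> 'f'

Best match: offset=3, length=4 (matching 'cdfc' starting at position 2)
LZ77 triple: (3, 4, 'f')


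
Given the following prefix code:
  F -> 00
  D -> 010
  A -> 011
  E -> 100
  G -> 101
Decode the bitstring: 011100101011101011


Decoding step by step:
Bits 011 -> A
Bits 100 -> E
Bits 101 -> G
Bits 011 -> A
Bits 101 -> G
Bits 011 -> A


Decoded message: AEGAGA


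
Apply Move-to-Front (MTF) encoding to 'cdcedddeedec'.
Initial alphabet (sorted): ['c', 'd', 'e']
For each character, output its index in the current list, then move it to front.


MTF encoding:
'c': index 0 in ['c', 'd', 'e'] -> ['c', 'd', 'e']
'd': index 1 in ['c', 'd', 'e'] -> ['d', 'c', 'e']
'c': index 1 in ['d', 'c', 'e'] -> ['c', 'd', 'e']
'e': index 2 in ['c', 'd', 'e'] -> ['e', 'c', 'd']
'd': index 2 in ['e', 'c', 'd'] -> ['d', 'e', 'c']
'd': index 0 in ['d', 'e', 'c'] -> ['d', 'e', 'c']
'd': index 0 in ['d', 'e', 'c'] -> ['d', 'e', 'c']
'e': index 1 in ['d', 'e', 'c'] -> ['e', 'd', 'c']
'e': index 0 in ['e', 'd', 'c'] -> ['e', 'd', 'c']
'd': index 1 in ['e', 'd', 'c'] -> ['d', 'e', 'c']
'e': index 1 in ['d', 'e', 'c'] -> ['e', 'd', 'c']
'c': index 2 in ['e', 'd', 'c'] -> ['c', 'e', 'd']


Output: [0, 1, 1, 2, 2, 0, 0, 1, 0, 1, 1, 2]


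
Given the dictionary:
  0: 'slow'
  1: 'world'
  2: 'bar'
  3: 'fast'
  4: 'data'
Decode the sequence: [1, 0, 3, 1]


Look up each index in the dictionary:
  1 -> 'world'
  0 -> 'slow'
  3 -> 'fast'
  1 -> 'world'

Decoded: "world slow fast world"


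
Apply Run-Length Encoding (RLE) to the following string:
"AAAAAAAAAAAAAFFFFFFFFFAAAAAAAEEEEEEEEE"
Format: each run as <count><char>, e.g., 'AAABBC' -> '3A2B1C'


Scanning runs left to right:
  i=0: run of 'A' x 13 -> '13A'
  i=13: run of 'F' x 9 -> '9F'
  i=22: run of 'A' x 7 -> '7A'
  i=29: run of 'E' x 9 -> '9E'

RLE = 13A9F7A9E


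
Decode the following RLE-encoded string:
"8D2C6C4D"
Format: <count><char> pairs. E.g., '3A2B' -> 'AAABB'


Expanding each <count><char> pair:
  8D -> 'DDDDDDDD'
  2C -> 'CC'
  6C -> 'CCCCCC'
  4D -> 'DDDD'

Decoded = DDDDDDDDCCCCCCCCDDDD


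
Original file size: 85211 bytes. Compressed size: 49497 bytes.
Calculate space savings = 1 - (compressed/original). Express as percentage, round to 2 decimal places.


ratio = compressed/original = 49497/85211 = 0.580876
savings = 1 - ratio = 1 - 0.580876 = 0.419124
as a percentage: 0.419124 * 100 = 41.91%

Space savings = 1 - 49497/85211 = 41.91%


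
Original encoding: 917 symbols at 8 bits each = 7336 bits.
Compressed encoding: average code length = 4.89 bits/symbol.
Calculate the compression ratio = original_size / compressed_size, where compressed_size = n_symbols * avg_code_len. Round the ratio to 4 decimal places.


original_size = n_symbols * orig_bits = 917 * 8 = 7336 bits
compressed_size = n_symbols * avg_code_len = 917 * 4.89 = 4484.13 bits
ratio = original_size / compressed_size = 7336 / 4484.13 = 1.636

Compression ratio = 1.636


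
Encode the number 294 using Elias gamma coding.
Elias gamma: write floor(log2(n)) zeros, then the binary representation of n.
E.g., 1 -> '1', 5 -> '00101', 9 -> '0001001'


num_bits = floor(log2(294)) + 1 = 9
leading_zeros = num_bits - 1 = 8
binary(294) = 100100110

Elias gamma(294) = '00000000' + '100100110' = 00000000100100110 (17 bits)


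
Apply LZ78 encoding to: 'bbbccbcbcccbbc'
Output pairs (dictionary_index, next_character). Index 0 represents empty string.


LZ78 encoding steps:
Dictionary: {0: ''}
Step 1: w='' (idx 0), next='b' -> output (0, 'b'), add 'b' as idx 1
Step 2: w='b' (idx 1), next='b' -> output (1, 'b'), add 'bb' as idx 2
Step 3: w='' (idx 0), next='c' -> output (0, 'c'), add 'c' as idx 3
Step 4: w='c' (idx 3), next='b' -> output (3, 'b'), add 'cb' as idx 4
Step 5: w='cb' (idx 4), next='c' -> output (4, 'c'), add 'cbc' as idx 5
Step 6: w='c' (idx 3), next='c' -> output (3, 'c'), add 'cc' as idx 6
Step 7: w='bb' (idx 2), next='c' -> output (2, 'c'), add 'bbc' as idx 7


Encoded: [(0, 'b'), (1, 'b'), (0, 'c'), (3, 'b'), (4, 'c'), (3, 'c'), (2, 'c')]


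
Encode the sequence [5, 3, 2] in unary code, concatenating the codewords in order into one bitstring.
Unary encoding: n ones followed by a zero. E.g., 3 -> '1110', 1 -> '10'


Encode each number as n ones followed by a terminating 0:
  5 -> 111110 (6 bits)
  3 -> 1110 (4 bits)
  2 -> 110 (3 bits)
Total length = 6 + 4 + 3 = 13 bits.

Unary([5, 3, 2]) = 1111101110110 (13 bits)


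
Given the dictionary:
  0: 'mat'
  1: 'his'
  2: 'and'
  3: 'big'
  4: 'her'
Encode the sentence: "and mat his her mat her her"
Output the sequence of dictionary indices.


Look up each word in the dictionary:
  'and' -> 2
  'mat' -> 0
  'his' -> 1
  'her' -> 4
  'mat' -> 0
  'her' -> 4
  'her' -> 4

Encoded: [2, 0, 1, 4, 0, 4, 4]


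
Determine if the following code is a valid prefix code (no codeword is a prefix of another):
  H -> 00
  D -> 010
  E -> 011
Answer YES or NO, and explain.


Checking each pair (does one codeword prefix another?):
  H='00' vs D='010': no prefix
  H='00' vs E='011': no prefix
  D='010' vs H='00': no prefix
  D='010' vs E='011': no prefix
  E='011' vs H='00': no prefix
  E='011' vs D='010': no prefix
No violation found over all pairs.

YES -- this is a valid prefix code. No codeword is a prefix of any other codeword.


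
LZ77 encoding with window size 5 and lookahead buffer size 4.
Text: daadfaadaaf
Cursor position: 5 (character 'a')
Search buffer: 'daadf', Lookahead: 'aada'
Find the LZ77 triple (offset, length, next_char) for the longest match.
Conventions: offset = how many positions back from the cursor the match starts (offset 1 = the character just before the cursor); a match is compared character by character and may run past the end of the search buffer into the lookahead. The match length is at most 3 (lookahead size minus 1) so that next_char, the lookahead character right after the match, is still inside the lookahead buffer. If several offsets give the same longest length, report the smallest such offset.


Try each offset into the search buffer:
  offset=1 (pos 4, char 'f'): match length 0
  offset=2 (pos 3, char 'd'): match length 0
  offset=3 (pos 2, char 'a'): match length 1
  offset=4 (pos 1, char 'a'): match length 3
  offset=5 (pos 0, char 'd'): match length 0
Longest match has length 3 at offset 4.
next_char = character at position 5 + 3 = 8 -> 'a'

Best match: offset=4, length=3 (matching 'aad' starting at position 1)
LZ77 triple: (4, 3, 'a')


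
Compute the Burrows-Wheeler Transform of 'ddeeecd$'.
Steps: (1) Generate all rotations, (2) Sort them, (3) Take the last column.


Rotations (sorted):
  0: $ddeeecd -> last char: d
  1: cd$ddeee -> last char: e
  2: d$ddeeec -> last char: c
  3: ddeeecd$ -> last char: $
  4: deeecd$d -> last char: d
  5: ecd$ddee -> last char: e
  6: eecd$dde -> last char: e
  7: eeecd$dd -> last char: d


BWT = dec$deed


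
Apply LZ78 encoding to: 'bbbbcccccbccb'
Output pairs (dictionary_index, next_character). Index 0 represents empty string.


LZ78 encoding steps:
Dictionary: {0: ''}
Step 1: w='' (idx 0), next='b' -> output (0, 'b'), add 'b' as idx 1
Step 2: w='b' (idx 1), next='b' -> output (1, 'b'), add 'bb' as idx 2
Step 3: w='b' (idx 1), next='c' -> output (1, 'c'), add 'bc' as idx 3
Step 4: w='' (idx 0), next='c' -> output (0, 'c'), add 'c' as idx 4
Step 5: w='c' (idx 4), next='c' -> output (4, 'c'), add 'cc' as idx 5
Step 6: w='c' (idx 4), next='b' -> output (4, 'b'), add 'cb' as idx 6
Step 7: w='cc' (idx 5), next='b' -> output (5, 'b'), add 'ccb' as idx 7


Encoded: [(0, 'b'), (1, 'b'), (1, 'c'), (0, 'c'), (4, 'c'), (4, 'b'), (5, 'b')]


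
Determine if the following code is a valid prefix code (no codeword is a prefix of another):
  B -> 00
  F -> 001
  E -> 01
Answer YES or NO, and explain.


Checking each pair (does one codeword prefix another?):
  B='00' vs F='001': prefix -- VIOLATION

NO -- this is NOT a valid prefix code. B (00) is a prefix of F (001).


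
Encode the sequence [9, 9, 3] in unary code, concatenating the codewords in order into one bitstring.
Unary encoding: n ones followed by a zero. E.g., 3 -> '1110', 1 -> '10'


Encode each number as n ones followed by a terminating 0:
  9 -> 1111111110 (10 bits)
  9 -> 1111111110 (10 bits)
  3 -> 1110 (4 bits)
Total length = 10 + 10 + 4 = 24 bits.

Unary([9, 9, 3]) = 111111111011111111101110 (24 bits)


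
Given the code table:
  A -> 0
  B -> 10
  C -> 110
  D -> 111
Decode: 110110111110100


Decoding:
110 -> C
110 -> C
111 -> D
110 -> C
10 -> B
0 -> A


Result: CCDCBA


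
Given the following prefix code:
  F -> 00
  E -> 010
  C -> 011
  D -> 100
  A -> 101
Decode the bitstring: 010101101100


Decoding step by step:
Bits 010 -> E
Bits 101 -> A
Bits 101 -> A
Bits 100 -> D


Decoded message: EAAD


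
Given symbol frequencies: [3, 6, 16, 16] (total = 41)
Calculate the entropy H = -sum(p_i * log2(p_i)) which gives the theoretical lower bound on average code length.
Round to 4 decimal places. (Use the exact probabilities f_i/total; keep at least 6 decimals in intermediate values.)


Per-symbol terms -p_i * log2(p_i) with p_i = f_i/41:
  p = 3/41 = 0.073171: log2(p) = -3.772590, -p*log2(p) = 0.276043
  p = 6/41 = 0.146341: log2(p) = -2.772590, -p*log2(p) = 0.405745
  p = 16/41 = 0.390244: log2(p) = -1.357552, -p*log2(p) = 0.529776
  p = 16/41 = 0.390244: log2(p) = -1.357552, -p*log2(p) = 0.529776
H = 0.276043 + 0.405745 + 0.529776 + 0.529776 = 1.741340

H = 1.7413 bits/symbol


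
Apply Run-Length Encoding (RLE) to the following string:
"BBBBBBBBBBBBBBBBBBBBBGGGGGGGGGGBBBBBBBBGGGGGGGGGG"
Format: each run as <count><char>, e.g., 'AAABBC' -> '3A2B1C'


Scanning runs left to right:
  i=0: run of 'B' x 21 -> '21B'
  i=21: run of 'G' x 10 -> '10G'
  i=31: run of 'B' x 8 -> '8B'
  i=39: run of 'G' x 10 -> '10G'

RLE = 21B10G8B10G


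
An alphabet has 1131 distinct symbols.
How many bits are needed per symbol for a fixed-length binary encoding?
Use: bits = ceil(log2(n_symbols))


log2(1131) = 10.1434
Bracket: 2^10 = 1024 < 1131 <= 2^11 = 2048
So ceil(log2(1131)) = 11

bits = ceil(log2(1131)) = ceil(10.1434) = 11 bits


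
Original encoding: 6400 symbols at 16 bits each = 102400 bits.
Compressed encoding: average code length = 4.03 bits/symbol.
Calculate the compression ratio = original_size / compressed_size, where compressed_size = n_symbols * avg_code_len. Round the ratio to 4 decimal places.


original_size = n_symbols * orig_bits = 6400 * 16 = 102400 bits
compressed_size = n_symbols * avg_code_len = 6400 * 4.03 = 25792.0 bits
ratio = original_size / compressed_size = 102400 / 25792.0 = 3.9702

Compression ratio = 3.9702


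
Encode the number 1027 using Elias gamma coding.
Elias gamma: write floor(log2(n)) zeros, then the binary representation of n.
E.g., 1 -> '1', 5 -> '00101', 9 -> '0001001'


num_bits = floor(log2(1027)) + 1 = 11
leading_zeros = num_bits - 1 = 10
binary(1027) = 10000000011

Elias gamma(1027) = '0000000000' + '10000000011' = 000000000010000000011 (21 bits)


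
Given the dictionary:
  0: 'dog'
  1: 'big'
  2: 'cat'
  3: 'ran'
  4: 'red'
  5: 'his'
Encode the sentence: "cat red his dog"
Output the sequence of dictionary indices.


Look up each word in the dictionary:
  'cat' -> 2
  'red' -> 4
  'his' -> 5
  'dog' -> 0

Encoded: [2, 4, 5, 0]


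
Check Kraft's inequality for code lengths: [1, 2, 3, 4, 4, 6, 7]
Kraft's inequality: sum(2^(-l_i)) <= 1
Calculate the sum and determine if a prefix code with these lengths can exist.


Sum = 2^(-1) + 2^(-2) + 2^(-3) + 2^(-4) + 2^(-4) + 2^(-6) + 2^(-7)
    = 0.5 + 0.25 + 0.125 + 0.0625 + 0.0625 + 0.015625 + 0.0078125
    = 131/128 = 1.0234375
Since 1.0234375 > 1, Kraft's inequality is NOT satisfied.
A prefix code with these lengths CANNOT exist.

Kraft sum = 1.0234375. Not satisfied.


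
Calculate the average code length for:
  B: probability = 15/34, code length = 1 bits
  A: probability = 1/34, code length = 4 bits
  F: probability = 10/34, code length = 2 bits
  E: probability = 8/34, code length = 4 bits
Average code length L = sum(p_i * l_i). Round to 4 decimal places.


Weighted contributions p_i * l_i:
  B: (15/34) * 1 = 15/34
  A: (1/34) * 4 = 4/34
  F: (10/34) * 2 = 20/34
  E: (8/34) * 4 = 32/34
Sum = (15 + 4 + 20 + 32)/34 = 71/34

L = 71/34 = 2.0882 bits/symbol


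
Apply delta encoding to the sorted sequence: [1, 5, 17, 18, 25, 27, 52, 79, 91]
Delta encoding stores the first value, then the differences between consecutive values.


First value: 1
Deltas:
  5 - 1 = 4
  17 - 5 = 12
  18 - 17 = 1
  25 - 18 = 7
  27 - 25 = 2
  52 - 27 = 25
  79 - 52 = 27
  91 - 79 = 12


Delta encoded: [1, 4, 12, 1, 7, 2, 25, 27, 12]


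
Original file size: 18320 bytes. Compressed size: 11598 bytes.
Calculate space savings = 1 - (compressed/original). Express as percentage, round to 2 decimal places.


ratio = compressed/original = 11598/18320 = 0.633079
savings = 1 - ratio = 1 - 0.633079 = 0.366921
as a percentage: 0.366921 * 100 = 36.69%

Space savings = 1 - 11598/18320 = 36.69%


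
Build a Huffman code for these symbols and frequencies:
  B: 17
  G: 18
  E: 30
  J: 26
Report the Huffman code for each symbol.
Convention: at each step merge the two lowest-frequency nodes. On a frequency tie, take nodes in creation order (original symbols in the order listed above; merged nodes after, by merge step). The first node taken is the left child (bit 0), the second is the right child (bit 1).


Huffman tree construction:
Step 1: Merge B(17) + G(18) = 35
Step 2: Merge J(26) + E(30) = 56
Step 3: Merge (B+G)(35) + (J+E)(56) = 91
Read each symbol's code off the tree from the root (left child = 0, right child = 1).

Codes:
  B: 00 (length 2)
  G: 01 (length 2)
  E: 11 (length 2)
  J: 10 (length 2)
Average code length: 182/91 = 2.0000 bits/symbol


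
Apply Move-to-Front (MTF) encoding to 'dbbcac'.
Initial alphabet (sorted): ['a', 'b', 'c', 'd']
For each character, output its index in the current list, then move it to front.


MTF encoding:
'd': index 3 in ['a', 'b', 'c', 'd'] -> ['d', 'a', 'b', 'c']
'b': index 2 in ['d', 'a', 'b', 'c'] -> ['b', 'd', 'a', 'c']
'b': index 0 in ['b', 'd', 'a', 'c'] -> ['b', 'd', 'a', 'c']
'c': index 3 in ['b', 'd', 'a', 'c'] -> ['c', 'b', 'd', 'a']
'a': index 3 in ['c', 'b', 'd', 'a'] -> ['a', 'c', 'b', 'd']
'c': index 1 in ['a', 'c', 'b', 'd'] -> ['c', 'a', 'b', 'd']


Output: [3, 2, 0, 3, 3, 1]


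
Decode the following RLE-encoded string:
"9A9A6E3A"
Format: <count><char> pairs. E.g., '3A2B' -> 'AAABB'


Expanding each <count><char> pair:
  9A -> 'AAAAAAAAA'
  9A -> 'AAAAAAAAA'
  6E -> 'EEEEEE'
  3A -> 'AAA'

Decoded = AAAAAAAAAAAAAAAAAAEEEEEEAAA


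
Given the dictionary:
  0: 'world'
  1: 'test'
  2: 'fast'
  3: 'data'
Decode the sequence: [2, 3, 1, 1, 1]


Look up each index in the dictionary:
  2 -> 'fast'
  3 -> 'data'
  1 -> 'test'
  1 -> 'test'
  1 -> 'test'

Decoded: "fast data test test test"


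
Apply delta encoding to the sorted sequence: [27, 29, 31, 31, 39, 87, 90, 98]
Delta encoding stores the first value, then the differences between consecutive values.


First value: 27
Deltas:
  29 - 27 = 2
  31 - 29 = 2
  31 - 31 = 0
  39 - 31 = 8
  87 - 39 = 48
  90 - 87 = 3
  98 - 90 = 8


Delta encoded: [27, 2, 2, 0, 8, 48, 3, 8]


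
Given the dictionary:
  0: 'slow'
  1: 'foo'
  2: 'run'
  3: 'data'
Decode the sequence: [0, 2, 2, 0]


Look up each index in the dictionary:
  0 -> 'slow'
  2 -> 'run'
  2 -> 'run'
  0 -> 'slow'

Decoded: "slow run run slow"


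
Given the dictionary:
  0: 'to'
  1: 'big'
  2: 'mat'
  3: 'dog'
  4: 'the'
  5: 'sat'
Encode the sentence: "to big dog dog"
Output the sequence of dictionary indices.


Look up each word in the dictionary:
  'to' -> 0
  'big' -> 1
  'dog' -> 3
  'dog' -> 3

Encoded: [0, 1, 3, 3]


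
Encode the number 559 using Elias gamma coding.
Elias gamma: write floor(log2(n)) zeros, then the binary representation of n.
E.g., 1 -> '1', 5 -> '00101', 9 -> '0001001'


num_bits = floor(log2(559)) + 1 = 10
leading_zeros = num_bits - 1 = 9
binary(559) = 1000101111

Elias gamma(559) = '000000000' + '1000101111' = 0000000001000101111 (19 bits)


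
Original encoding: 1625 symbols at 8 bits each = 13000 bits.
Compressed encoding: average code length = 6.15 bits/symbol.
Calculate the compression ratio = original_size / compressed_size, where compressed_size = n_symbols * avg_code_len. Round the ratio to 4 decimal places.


original_size = n_symbols * orig_bits = 1625 * 8 = 13000 bits
compressed_size = n_symbols * avg_code_len = 1625 * 6.15 = 9993.75 bits
ratio = original_size / compressed_size = 13000 / 9993.75 = 1.3008

Compression ratio = 1.3008


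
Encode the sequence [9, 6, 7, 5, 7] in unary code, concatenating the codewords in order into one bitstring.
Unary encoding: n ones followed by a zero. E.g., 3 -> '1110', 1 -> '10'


Encode each number as n ones followed by a terminating 0:
  9 -> 1111111110 (10 bits)
  6 -> 1111110 (7 bits)
  7 -> 11111110 (8 bits)
  5 -> 111110 (6 bits)
  7 -> 11111110 (8 bits)
Total length = 10 + 7 + 8 + 6 + 8 = 39 bits.

Unary([9, 6, 7, 5, 7]) = 111111111011111101111111011111011111110 (39 bits)


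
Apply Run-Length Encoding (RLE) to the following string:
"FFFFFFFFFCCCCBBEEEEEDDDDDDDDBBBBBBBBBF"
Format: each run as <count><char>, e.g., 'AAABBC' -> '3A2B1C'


Scanning runs left to right:
  i=0: run of 'F' x 9 -> '9F'
  i=9: run of 'C' x 4 -> '4C'
  i=13: run of 'B' x 2 -> '2B'
  i=15: run of 'E' x 5 -> '5E'
  i=20: run of 'D' x 8 -> '8D'
  i=28: run of 'B' x 9 -> '9B'
  i=37: run of 'F' x 1 -> '1F'

RLE = 9F4C2B5E8D9B1F


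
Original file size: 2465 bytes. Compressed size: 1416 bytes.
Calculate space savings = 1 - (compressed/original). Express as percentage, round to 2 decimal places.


ratio = compressed/original = 1416/2465 = 0.574442
savings = 1 - ratio = 1 - 0.574442 = 0.425558
as a percentage: 0.425558 * 100 = 42.56%

Space savings = 1 - 1416/2465 = 42.56%


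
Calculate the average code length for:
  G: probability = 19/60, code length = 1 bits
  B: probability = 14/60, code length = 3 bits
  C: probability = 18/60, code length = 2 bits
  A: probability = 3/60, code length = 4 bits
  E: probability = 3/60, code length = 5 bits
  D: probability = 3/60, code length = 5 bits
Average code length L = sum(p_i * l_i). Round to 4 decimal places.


Weighted contributions p_i * l_i:
  G: (19/60) * 1 = 19/60
  B: (14/60) * 3 = 42/60
  C: (18/60) * 2 = 36/60
  A: (3/60) * 4 = 12/60
  E: (3/60) * 5 = 15/60
  D: (3/60) * 5 = 15/60
Sum = (19 + 42 + 36 + 12 + 15 + 15)/60 = 139/60

L = 139/60 = 2.3167 bits/symbol
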